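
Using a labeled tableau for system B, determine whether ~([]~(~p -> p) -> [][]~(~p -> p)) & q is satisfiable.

Satisfiable

1. ~([]~(~p -> p) -> [][]~(~p -> p)) & q, w0
2. ~([]~(~p -> p) -> [][]~(~p -> p)), w0
3. q, w0
4. []~(~p -> p), w0
5. ~[][]~(~p -> p), w0
6. ~(~p -> p), w0
7. ~p, w0
8. ~[]~(~p -> p), w1
9. ~(~p -> p), w1
10. ~p, w1
11. ~p -> p, w2
12. p, w2
Accessibility: w0Rw0, w0Rw1, w1Rw0, w1Rw1, w1Rw2, w2Rw1, w2Rw2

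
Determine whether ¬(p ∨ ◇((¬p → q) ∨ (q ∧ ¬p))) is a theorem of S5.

Invalid (countermodel exists)

Tableau for the negation p ∨ ◇((¬p → q) ∨ (q ∧ ¬p)):
1. p ∨ ◇((¬p → q) ∨ (q ∧ ¬p)), 0
2. ◇((¬p → q) ∨ (q ∧ ¬p)), 0   [∨-rule on 1 (branches; this branch)]
3. (¬p → q) ∨ (q ∧ ¬p), 1   [◇-rule on 2: fresh world 1, 0R1]
4. q ∧ ¬p, 1   [∨-rule on 3 (branches; this branch)]
5. q, 1   [∧-rule on 4]
6. ¬p, 1   [∧-rule on 4]
Accessibility: 0R0, 0R1, 1R0, 1R1
The negation has an open branch (countermodel exists).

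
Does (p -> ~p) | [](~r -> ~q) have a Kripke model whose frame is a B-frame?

Yes, satisfiable

1. (p -> ~p) | [](~r -> ~q), w0
2. [](~r -> ~q), w0   [|-rule on 1 (branches; this branch)]
3. ~r -> ~q, w0   [[]-rule on 2 via w0Rw0]
4. ~q, w0   [->-rule on 3 (branches; this branch)]
Accessibility: w0Rw0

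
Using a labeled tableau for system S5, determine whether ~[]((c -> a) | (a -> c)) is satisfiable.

Unsatisfiable

1. ~[]((c -> a) | (a -> c)), u
2. ~((c -> a) | (a -> c)), v
3. ~(c -> a), v
4. ~(a -> c), v
5. c, v
6. ~a, v
7. a, v
8. ~c, v
Accessibility: uRu, uRv, vRu, vRv
Branch closes: a and ~a both at v.
All branches of the tableau close; one closing branch shown above.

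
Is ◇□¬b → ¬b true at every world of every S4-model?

Not valid

Tableau for the negation ¬(◇□¬b → ¬b):
1. ¬(◇□¬b → ¬b), 0
2. ◇□¬b, 0
3. b, 0
4. □¬b, 1
5. ¬b, 1
Accessibility: 0R0, 0R1, 1R1
The negation has an open branch (countermodel exists).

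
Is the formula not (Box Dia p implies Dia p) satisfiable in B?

1. not (Box Dia p implies Dia p), u
2. Box Dia p, u
3. not Dia p, u
4. Dia p, u
5. not p, u
6. p, v
7. Dia p, v
8. not p, v
Accessibility: uRu, uRv, vRu, vRv
Branch closes: p and not p both at v.
(One branch shown.) All branches close.

Unsatisfiable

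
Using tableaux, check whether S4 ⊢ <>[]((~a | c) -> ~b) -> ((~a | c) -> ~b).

Tableau for the negation ~(<>[]((~a | c) -> ~b) -> ((~a | c) -> ~b)):
1. ~(<>[]((~a | c) -> ~b) -> ((~a | c) -> ~b)), w0
2. <>[]((~a | c) -> ~b), w0
3. ~((~a | c) -> ~b), w0
4. ~a | c, w0
5. b, w0
6. c, w0
7. []((~a | c) -> ~b), w1
8. (~a | c) -> ~b, w1
9. ~b, w1
Accessibility: w0Rw0, w0Rw1, w1Rw1
The negation has an open branch (countermodel exists).

No, not valid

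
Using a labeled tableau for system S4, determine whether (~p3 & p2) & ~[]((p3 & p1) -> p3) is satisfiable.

1. (~p3 & p2) & ~[]((p3 & p1) -> p3), u
2. ~p3 & p2, u   [&-rule on 1]
3. ~[]((p3 & p1) -> p3), u   [&-rule on 1]
4. ~p3, u   [&-rule on 2]
5. p2, u   [&-rule on 2]
6. ~((p3 & p1) -> p3), v   [~[]-rule on 3: fresh world v, uRv]
7. p3 & p1, v   [~->-rule on 6]
8. ~p3, v   [~->-rule on 6]
9. p3, v   [&-rule on 7]
10. p1, v   [&-rule on 7]
Accessibility: uRu, uRv, vRv
Branch closes: p3 and ~p3 both at v.
(One branch shown.) All branches close.

Unsatisfiable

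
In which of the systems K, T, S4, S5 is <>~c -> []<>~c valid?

S5

S4-tableau for the negation ~(<>~c -> []<>~c):
1. ~(<>~c -> []<>~c), w0
2. <>~c, w0
3. ~[]<>~c, w0
4. ~c, w1
5. ~<>~c, w2
6. c, w2
Accessibility: w0Rw0, w0Rw1, w0Rw2, w1Rw1, w2Rw2
Complete open branch: countermodel on an S4-frame, so not valid in S4, nor in K, T (the same frame is also a K-frame and a T-frame).
S5-tableau for the negation ~(<>~c -> []<>~c):
1. ~(<>~c -> []<>~c), w0
2. <>~c, w0
3. ~[]<>~c, w0
4. ~c, w1
5. ~<>~c, w2
6. c, w0
7. c, w1
Accessibility: w0Rw0, w0Rw1, w0Rw2, w1Rw0, w1Rw1, w1Rw2, w2Rw0, w2Rw1, w2Rw2
Branch closes: c and ~c both at w1.
Every branch closes (one shown): valid in S5.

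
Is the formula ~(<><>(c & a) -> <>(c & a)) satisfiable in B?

Yes, satisfiable

1. ~(<><>(c & a) -> <>(c & a)), 0
2. <><>(c & a), 0
3. ~<>(c & a), 0
4. ~(c & a), 0
5. ~a, 0
6. <>(c & a), 1
7. ~(c & a), 1
8. ~a, 1
9. c & a, 2
10. c, 2
11. a, 2
Accessibility: 0R0, 0R1, 1R0, 1R1, 1R2, 2R1, 2R2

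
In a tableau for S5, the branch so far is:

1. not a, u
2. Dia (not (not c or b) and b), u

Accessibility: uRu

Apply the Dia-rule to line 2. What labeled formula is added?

a fresh world v with uRv, and not (not c or b) and b at v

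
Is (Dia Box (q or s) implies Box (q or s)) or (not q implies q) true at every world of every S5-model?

Tableau for the negation not ((Dia Box (q or s) implies Box (q or s)) or (not q implies q)):
1. not ((Dia Box (q or s) implies Box (q or s)) or (not q implies q)), w0
2. not (Dia Box (q or s) implies Box (q or s)), w0   [neg-or-rule on 1]
3. not (not q implies q), w0   [neg-or-rule on 1]
4. Dia Box (q or s), w0   [neg-implies-rule on 2]
5. not Box (q or s), w0   [neg-implies-rule on 2]
6. not q, w0   [neg-implies-rule on 3]
7. Box (q or s), w1   [Dia-rule on 4: fresh world w1, w0Rw1]
8. q or s, w0   [Box-rule on 7 via w1Rw0]
9. q or s, w1   [Box-rule on 7 via w1Rw1]
10. s, w0   [or-rule on 8 (branches; this branch)]
11. s, w1   [or-rule on 9 (branches; this branch)]
12. not (q or s), w2   [neg-Box-rule on 5: fresh world w2, w0Rw2]
13. not q, w2   [neg-or-rule on 12]
14. not s, w2   [neg-or-rule on 12]
15. q or s, w2   [Box-rule on 7 via w1Rw2]
16. s, w2   [or-rule on 15 (branches; this branch)]
Accessibility: w0Rw0, w0Rw1, w0Rw2, w1Rw0, w1Rw1, w1Rw2, w2Rw0, w2Rw1, w2Rw2
Branch closes: s and not s both at w2.
All branches of the negation close; one closing branch shown above.

Valid in S5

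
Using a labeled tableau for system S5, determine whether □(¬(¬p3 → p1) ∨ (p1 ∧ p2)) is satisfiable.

1. □(¬(¬p3 → p1) ∨ (p1 ∧ p2)), 0
2. ¬(¬p3 → p1) ∨ (p1 ∧ p2), 0
3. p1 ∧ p2, 0
4. p1, 0
5. p2, 0
Accessibility: 0R0

Yes, satisfiable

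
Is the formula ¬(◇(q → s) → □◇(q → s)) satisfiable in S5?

No, unsatisfiable

1. ¬(◇(q → s) → □◇(q → s)), w0
2. ◇(q → s), w0
3. ¬□◇(q → s), w0
4. q → s, w1
5. s, w1
6. ¬◇(q → s), w2
7. ¬(q → s), w0
8. q, w0
9. ¬s, w0
10. ¬(q → s), w1
11. q, w1
12. ¬s, w1
Accessibility: w0Rw0, w0Rw1, w0Rw2, w1Rw0, w1Rw1, w1Rw2, w2Rw0, w2Rw1, w2Rw2
Branch closes: s and ¬s both at w1.
All branches of the tableau close; one closing branch shown above.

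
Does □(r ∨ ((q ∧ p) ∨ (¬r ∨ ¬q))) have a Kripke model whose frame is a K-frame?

1. □(r ∨ ((q ∧ p) ∨ (¬r ∨ ¬q))), 0

Yes, satisfiable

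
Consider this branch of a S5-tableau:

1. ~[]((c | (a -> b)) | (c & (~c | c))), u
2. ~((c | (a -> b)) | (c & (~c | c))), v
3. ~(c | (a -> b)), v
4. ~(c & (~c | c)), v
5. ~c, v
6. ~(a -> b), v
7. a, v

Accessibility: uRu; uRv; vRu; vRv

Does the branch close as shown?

Not closed

There is no literal clash: for every atom and world, at most one sign appears.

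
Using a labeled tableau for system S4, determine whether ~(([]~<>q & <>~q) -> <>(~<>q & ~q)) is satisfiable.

No, unsatisfiable

1. ~(([]~<>q & <>~q) -> <>(~<>q & ~q)), u
2. []~<>q & <>~q, u
3. ~<>(~<>q & ~q), u
4. []~<>q, u
5. <>~q, u
6. ~(~<>q & ~q), u
7. ~<>q, u
8. ~q, u
9. <>q, u
10. ~q, v
11. ~(~<>q & ~q), v
12. ~<>q, v
13. <>q, v
14. q, w
15. ~(~<>q & ~q), w
16. ~<>q, w
17. ~q, w
Accessibility: uRu, uRv, uRw, vRv, wRw
Branch closes: q and ~q both at w.
Every branch closes; the branch above is one of them.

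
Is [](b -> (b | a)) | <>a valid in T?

Tableau for the negation ~([](b -> (b | a)) | <>a):
1. ~([](b -> (b | a)) | <>a), 0
2. ~[](b -> (b | a)), 0   [~|-rule on 1]
3. ~<>a, 0   [~|-rule on 1]
4. ~a, 0   [~<>-rule on 3 via 0R0]
5. ~(b -> (b | a)), 1   [~[]-rule on 2: fresh world 1, 0R1]
6. b, 1   [~->-rule on 5]
7. ~(b | a), 1   [~->-rule on 5]
8. ~b, 1   [~|-rule on 7]
9. ~a, 1   [~|-rule on 7]
Accessibility: 0R0, 0R1, 1R1
Branch closes: b and ~b both at 1.
All branches of the negation close; one closing branch shown above.

Valid in T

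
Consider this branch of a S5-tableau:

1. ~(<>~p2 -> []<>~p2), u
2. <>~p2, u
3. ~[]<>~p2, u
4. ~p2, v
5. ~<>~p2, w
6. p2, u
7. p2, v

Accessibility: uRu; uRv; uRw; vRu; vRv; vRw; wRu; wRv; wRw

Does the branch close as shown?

Both p2 and ~p2 appear at v.

Closed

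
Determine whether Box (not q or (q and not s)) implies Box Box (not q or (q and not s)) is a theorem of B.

No, not valid

Tableau for the negation not (Box (not q or (q and not s)) implies Box Box (not q or (q and not s))):
1. not (Box (not q or (q and not s)) implies Box Box (not q or (q and not s))), 0
2. Box (not q or (q and not s)), 0   [neg-implies-rule on 1]
3. not Box Box (not q or (q and not s)), 0   [neg-implies-rule on 1]
4. not q or (q and not s), 0   [Box-rule on 2 via 0R0]
5. q and not s, 0   [or-rule on 4 (branches; this branch)]
6. q, 0   [and-rule on 5]
7. not s, 0   [and-rule on 5]
8. not Box (not q or (q and not s)), 1   [neg-Box-rule on 3: fresh world 1, 0R1]
9. not q or (q and not s), 1   [Box-rule on 2 via 0R1]
10. q and not s, 1   [or-rule on 9 (branches; this branch)]
11. q, 1   [and-rule on 10]
12. not s, 1   [and-rule on 10]
13. not (not q or (q and not s)), 2   [neg-Box-rule on 8: fresh world 2, 1R2]
14. q, 2   [neg-or-rule on 13]
15. not (q and not s), 2   [neg-or-rule on 13]
16. s, 2   [neg-and-rule on 15 (branches; this branch)]
Accessibility: 0R0, 0R1, 1R0, 1R1, 1R2, 2R1, 2R2
The negation has an open branch (countermodel exists).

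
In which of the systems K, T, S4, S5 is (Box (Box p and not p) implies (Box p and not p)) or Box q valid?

T, S4, S5

K-tableau for the negation not ((Box (Box p and not p) implies (Box p and not p)) or Box q):
1. not ((Box (Box p and not p) implies (Box p and not p)) or Box q), 0
2. not (Box (Box p and not p) implies (Box p and not p)), 0
3. not Box q, 0
4. Box (Box p and not p), 0
5. not (Box p and not p), 0
6. p, 0
7. not q, 1
8. Box p and not p, 1
9. Box p, 1
10. not p, 1
Accessibility: 0R1
Complete open branch: countermodel on a K-frame, so not valid in K.
T-tableau for the negation not ((Box (Box p and not p) implies (Box p and not p)) or Box q):
1. not ((Box (Box p and not p) implies (Box p and not p)) or Box q), 0
2. not (Box (Box p and not p) implies (Box p and not p)), 0
3. not Box q, 0
4. Box (Box p and not p), 0
5. not (Box p and not p), 0
6. Box p and not p, 0
7. Box p, 0
8. not p, 0
9. p, 0
Accessibility: 0R0
Branch closes: p and not p both at 0.
Every branch closes (one shown): valid in T, hence also in S4, S5 (every theorem of T is a theorem of S4 and S5).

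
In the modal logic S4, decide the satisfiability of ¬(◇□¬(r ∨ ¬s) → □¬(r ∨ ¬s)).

1. ¬(◇□¬(r ∨ ¬s) → □¬(r ∨ ¬s)), 0
2. ◇□¬(r ∨ ¬s), 0
3. ¬□¬(r ∨ ¬s), 0
4. □¬(r ∨ ¬s), 1
5. ¬(r ∨ ¬s), 1
6. ¬r, 1
7. s, 1
8. r ∨ ¬s, 2
9. ¬s, 2
Accessibility: 0R0, 0R1, 0R2, 1R1, 2R2

Satisfiable (open branch found)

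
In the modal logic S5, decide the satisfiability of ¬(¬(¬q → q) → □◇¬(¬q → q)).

No, unsatisfiable

1. ¬(¬(¬q → q) → □◇¬(¬q → q)), 0
2. ¬(¬q → q), 0   [¬→-rule on 1]
3. ¬□◇¬(¬q → q), 0   [¬→-rule on 1]
4. ¬q, 0   [¬→-rule on 2]
5. ¬◇¬(¬q → q), 1   [¬□-rule on 3: fresh world 1, 0R1]
6. ¬q → q, 0   [¬◇-rule on 5 via 1R0]
7. ¬q → q, 1   [¬◇-rule on 5 via 1R1]
8. q, 0   [→-rule on 6 (branches; this branch)]
Accessibility: 0R0, 0R1, 1R0, 1R1
Branch closes: q and ¬q both at 0.
All branches of the tableau close; one closing branch shown above.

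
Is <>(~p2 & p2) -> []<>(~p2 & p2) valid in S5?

Tableau for the negation ~(<>(~p2 & p2) -> []<>(~p2 & p2)):
1. ~(<>(~p2 & p2) -> []<>(~p2 & p2)), w0
2. <>(~p2 & p2), w0
3. ~[]<>(~p2 & p2), w0
4. ~p2 & p2, w1
5. ~p2, w1
6. p2, w1
Accessibility: w0Rw0, w0Rw1, w1Rw0, w1Rw1
Branch closes: p2 and ~p2 both at w1.
All branches of the negation close; one closing branch shown above.

Valid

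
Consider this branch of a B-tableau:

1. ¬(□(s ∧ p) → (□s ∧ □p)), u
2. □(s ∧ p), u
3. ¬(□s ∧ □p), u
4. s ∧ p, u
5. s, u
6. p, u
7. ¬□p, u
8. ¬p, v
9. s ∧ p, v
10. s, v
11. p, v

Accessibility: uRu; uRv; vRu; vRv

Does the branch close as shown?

Closed

Both p and ¬p appear at v.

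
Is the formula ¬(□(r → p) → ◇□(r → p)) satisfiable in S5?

1. ¬(□(r → p) → ◇□(r → p)), u
2. □(r → p), u   [¬→-rule on 1]
3. ¬◇□(r → p), u   [¬→-rule on 1]
4. r → p, u   [□-rule on 2 via uRu]
5. ¬□(r → p), u   [¬◇-rule on 3 via uRu]
6. p, u   [→-rule on 4 (branches; this branch)]
7. ¬(r → p), v   [¬□-rule on 5: fresh world v, uRv]
8. r, v   [¬→-rule on 7]
9. ¬p, v   [¬→-rule on 7]
10. r → p, v   [□-rule on 2 via uRv]
11. ¬□(r → p), v   [¬◇-rule on 3 via uRv]
12. p, v   [→-rule on 10 (branches; this branch)]
Accessibility: uRu, uRv, vRu, vRv
Branch closes: p and ¬p both at v.
(One branch shown.) All branches close.

Unsatisfiable (every branch closes)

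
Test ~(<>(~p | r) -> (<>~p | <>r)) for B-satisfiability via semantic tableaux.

1. ~(<>(~p | r) -> (<>~p | <>r)), 0
2. <>(~p | r), 0
3. ~(<>~p | <>r), 0
4. ~<>~p, 0
5. ~<>r, 0
6. p, 0
7. ~r, 0
8. ~p | r, 1
9. p, 1
10. ~r, 1
11. r, 1
Accessibility: 0R0, 0R1, 1R0, 1R1
Branch closes: r and ~r both at 1.
All branches of the tableau close; one closing branch shown above.

Unsatisfiable (every branch closes)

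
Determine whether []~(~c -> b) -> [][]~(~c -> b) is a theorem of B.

Invalid (countermodel exists)

Tableau for the negation ~([]~(~c -> b) -> [][]~(~c -> b)):
1. ~([]~(~c -> b) -> [][]~(~c -> b)), u
2. []~(~c -> b), u
3. ~[][]~(~c -> b), u
4. ~(~c -> b), u
5. ~c, u
6. ~b, u
7. ~[]~(~c -> b), v
8. ~(~c -> b), v
9. ~c, v
10. ~b, v
11. ~c -> b, w
12. b, w
Accessibility: uRu, uRv, vRu, vRv, vRw, wRv, wRw
The negation has an open branch (countermodel exists).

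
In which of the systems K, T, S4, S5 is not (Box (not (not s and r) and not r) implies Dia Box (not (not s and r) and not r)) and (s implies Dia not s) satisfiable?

K

K-tableau for the formula:
1. not (Box (not (not s and r) and not r) implies Dia Box (not (not s and r) and not r)) and (s implies Dia not s), u
2. not (Box (not (not s and r) and not r) implies Dia Box (not (not s and r) and not r)), u
3. s implies Dia not s, u
4. Box (not (not s and r) and not r), u
5. not Dia Box (not (not s and r) and not r), u
6. Dia not s, u
7. not s, v
8. not (not s and r) and not r, v
9. not (not s and r), v
10. not r, v
11. not Box (not (not s and r) and not r), v
12. not (not (not s and r) and not r), w
13. r, w
Accessibility: uRv, vRw
Complete open branch: satisfiable in K.
T-tableau for the formula:
1. not (Box (not (not s and r) and not r) implies Dia Box (not (not s and r) and not r)) and (s implies Dia not s), u
2. not (Box (not (not s and r) and not r) implies Dia Box (not (not s and r) and not r)), u
3. s implies Dia not s, u
4. Box (not (not s and r) and not r), u
5. not Dia Box (not (not s and r) and not r), u
6. not (not s and r) and not r, u
7. not (not s and r), u
8. not r, u
9. not Box (not (not s and r) and not r), u
10. Dia not s, u
11. not (not (not s and r) and not r), v
12. not (not s and r) and not r, v
13. not (not s and r), v
14. not r, v
15. not Box (not (not s and r) and not r), v
16. not s and r, v
17. not s, v
18. r, v
Accessibility: uRu, uRv, vRv
Branch closes: r and not r both at v.
Every branch closes (one shown): unsatisfiable in T, hence also in S4, S5 (every S4/S5-frame is a T-frame).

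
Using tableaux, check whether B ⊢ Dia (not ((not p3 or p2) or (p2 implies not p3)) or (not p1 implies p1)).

Tableau for the negation not Dia (not ((not p3 or p2) or (p2 implies not p3)) or (not p1 implies p1)):
1. not Dia (not ((not p3 or p2) or (p2 implies not p3)) or (not p1 implies p1)), u
2. not (not ((not p3 or p2) or (p2 implies not p3)) or (not p1 implies p1)), u
3. (not p3 or p2) or (p2 implies not p3), u
4. not (not p1 implies p1), u
5. not p1, u
6. p2 implies not p3, u
7. not p3, u
Accessibility: uRu
The negation has an open branch (countermodel exists).

Invalid (countermodel exists)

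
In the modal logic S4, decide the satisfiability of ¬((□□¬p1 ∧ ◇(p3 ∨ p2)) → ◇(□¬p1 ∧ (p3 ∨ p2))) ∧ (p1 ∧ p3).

1. ¬((□□¬p1 ∧ ◇(p3 ∨ p2)) → ◇(□¬p1 ∧ (p3 ∨ p2))) ∧ (p1 ∧ p3), 0
2. ¬((□□¬p1 ∧ ◇(p3 ∨ p2)) → ◇(□¬p1 ∧ (p3 ∨ p2))), 0   [∧-rule on 1]
3. p1 ∧ p3, 0   [∧-rule on 1]
4. □□¬p1 ∧ ◇(p3 ∨ p2), 0   [¬→-rule on 2]
5. ¬◇(□¬p1 ∧ (p3 ∨ p2)), 0   [¬→-rule on 2]
6. p1, 0   [∧-rule on 3]
7. p3, 0   [∧-rule on 3]
8. □□¬p1, 0   [∧-rule on 4]
9. ◇(p3 ∨ p2), 0   [∧-rule on 4]
10. ¬(□¬p1 ∧ (p3 ∨ p2)), 0   [¬◇-rule on 5 via 0R0]
11. □¬p1, 0   [□-rule on 8 via 0R0]
12. ¬p1, 0   [□-rule on 11 via 0R0]
Accessibility: 0R0
Branch closes: p1 and ¬p1 both at 0.
(One branch shown.) All branches close.

Unsatisfiable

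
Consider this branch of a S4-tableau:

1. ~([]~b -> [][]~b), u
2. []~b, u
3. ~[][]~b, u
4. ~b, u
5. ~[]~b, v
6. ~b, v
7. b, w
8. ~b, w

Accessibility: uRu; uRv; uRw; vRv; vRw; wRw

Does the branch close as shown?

Both b and ~b appear at w.

Yes, closed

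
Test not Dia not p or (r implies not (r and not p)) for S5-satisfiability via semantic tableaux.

1. not Dia not p or (r implies not (r and not p)), w0
2. r implies not (r and not p), w0
3. not (r and not p), w0
4. p, w0
Accessibility: w0Rw0

Satisfiable (open branch found)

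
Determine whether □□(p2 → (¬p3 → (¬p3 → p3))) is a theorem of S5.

Tableau for the negation ¬□□(p2 → (¬p3 → (¬p3 → p3))):
1. ¬□□(p2 → (¬p3 → (¬p3 → p3))), u
2. ¬□(p2 → (¬p3 → (¬p3 → p3))), v   [¬□-rule on 1: fresh world v, uRv]
3. ¬(p2 → (¬p3 → (¬p3 → p3))), w   [¬□-rule on 2: fresh world w, vRw]
4. p2, w   [¬→-rule on 3]
5. ¬(¬p3 → (¬p3 → p3)), w   [¬→-rule on 3]
6. ¬p3, w   [¬→-rule on 5]
7. ¬(¬p3 → p3), w   [¬→-rule on 5]
Accessibility: uRu, uRv, uRw, vRu, vRv, vRw, wRu, wRv, wRw
The negation has an open branch (countermodel exists).

No, not valid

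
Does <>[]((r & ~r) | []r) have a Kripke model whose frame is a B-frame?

1. <>[]((r & ~r) | []r), u
2. []((r & ~r) | []r), v   [<>-rule on 1: fresh world v, uRv]
3. (r & ~r) | []r, u   [[]-rule on 2 via vRu]
4. (r & ~r) | []r, v   [[]-rule on 2 via vRv]
5. []r, u   [|-rule on 3 (branches; this branch)]
6. r, u   [[]-rule on 5 via uRu]
7. r, v   [[]-rule on 5 via uRv]
8. []r, v   [|-rule on 4 (branches; this branch)]
Accessibility: uRu, uRv, vRu, vRv

Yes, satisfiable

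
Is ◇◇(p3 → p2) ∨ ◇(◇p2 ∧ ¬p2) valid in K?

Tableau for the negation ¬(◇◇(p3 → p2) ∨ ◇(◇p2 ∧ ¬p2)):
1. ¬(◇◇(p3 → p2) ∨ ◇(◇p2 ∧ ¬p2)), u
2. ¬◇◇(p3 → p2), u   [¬∨-rule on 1]
3. ¬◇(◇p2 ∧ ¬p2), u   [¬∨-rule on 1]
The negation has an open branch (countermodel exists).

Not valid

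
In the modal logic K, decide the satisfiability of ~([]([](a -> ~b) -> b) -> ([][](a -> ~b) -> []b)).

1. ~([]([](a -> ~b) -> b) -> ([][](a -> ~b) -> []b)), u
2. []([](a -> ~b) -> b), u
3. ~([][](a -> ~b) -> []b), u
4. [][](a -> ~b), u
5. ~[]b, u
6. ~b, v
7. [](a -> ~b) -> b, v
8. [](a -> ~b), v
9. ~[](a -> ~b), v
10. ~(a -> ~b), w
11. a, w
12. b, w
13. a -> ~b, w
14. ~b, w
Accessibility: uRv, vRw
Branch closes: b and ~b both at w.
Every branch closes; the branch above is one of them.

No, unsatisfiable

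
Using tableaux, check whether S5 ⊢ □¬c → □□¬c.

Tableau for the negation ¬(□¬c → □□¬c):
1. ¬(□¬c → □□¬c), 0
2. □¬c, 0
3. ¬□□¬c, 0
4. ¬c, 0
5. ¬□¬c, 1
6. ¬c, 1
7. c, 2
8. ¬c, 2
Accessibility: 0R0, 0R1, 0R2, 1R0, 1R1, 1R2, 2R0, 2R1, 2R2
Branch closes: c and ¬c both at 2.
All branches of the negation close; one closing branch shown above.

Valid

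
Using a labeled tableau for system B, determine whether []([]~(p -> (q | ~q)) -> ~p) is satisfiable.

Yes, satisfiable

1. []([]~(p -> (q | ~q)) -> ~p), w0
2. []~(p -> (q | ~q)) -> ~p, w0
3. ~p, w0
Accessibility: w0Rw0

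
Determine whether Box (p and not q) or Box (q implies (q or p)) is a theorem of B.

Valid

Tableau for the negation not (Box (p and not q) or Box (q implies (q or p))):
1. not (Box (p and not q) or Box (q implies (q or p))), 0
2. not Box (p and not q), 0
3. not Box (q implies (q or p)), 0
4. not (p and not q), 1
5. q, 1
6. not (q implies (q or p)), 2
7. q, 2
8. not (q or p), 2
9. not q, 2
10. not p, 2
Accessibility: 0R0, 0R1, 0R2, 1R0, 1R1, 2R0, 2R2
Branch closes: q and not q both at 2.
All branches of the negation close; one closing branch shown above.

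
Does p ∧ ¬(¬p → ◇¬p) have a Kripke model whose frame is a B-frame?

No, unsatisfiable

1. p ∧ ¬(¬p → ◇¬p), w0
2. p, w0
3. ¬(¬p → ◇¬p), w0
4. ¬p, w0
5. ¬◇¬p, w0
Accessibility: w0Rw0
Branch closes: p and ¬p both at w0.
(One branch shown.) All branches close.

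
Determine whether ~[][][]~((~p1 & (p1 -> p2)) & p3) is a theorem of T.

No, not valid

Tableau for the negation [][][]~((~p1 & (p1 -> p2)) & p3):
1. [][][]~((~p1 & (p1 -> p2)) & p3), w0
2. [][]~((~p1 & (p1 -> p2)) & p3), w0
3. []~((~p1 & (p1 -> p2)) & p3), w0
4. ~((~p1 & (p1 -> p2)) & p3), w0
5. ~p3, w0
Accessibility: w0Rw0
The negation has an open branch (countermodel exists).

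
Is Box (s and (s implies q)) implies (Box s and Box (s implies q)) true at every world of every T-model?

Yes, valid

Tableau for the negation not (Box (s and (s implies q)) implies (Box s and Box (s implies q))):
1. not (Box (s and (s implies q)) implies (Box s and Box (s implies q))), 0
2. Box (s and (s implies q)), 0   [neg-implies-rule on 1]
3. not (Box s and Box (s implies q)), 0   [neg-implies-rule on 1]
4. s and (s implies q), 0   [Box-rule on 2 via 0R0]
5. s, 0   [and-rule on 4]
6. s implies q, 0   [and-rule on 4]
7. not Box (s implies q), 0   [neg-and-rule on 3 (branches; this branch)]
8. q, 0   [implies-rule on 6 (branches; this branch)]
9. not (s implies q), 1   [neg-Box-rule on 7: fresh world 1, 0R1]
10. s, 1   [neg-implies-rule on 9]
11. not q, 1   [neg-implies-rule on 9]
12. s and (s implies q), 1   [Box-rule on 2 via 0R1]
13. s implies q, 1   [and-rule on 12]
14. q, 1   [implies-rule on 13 (branches; this branch)]
Accessibility: 0R0, 0R1, 1R1
Branch closes: q and not q both at 1.
Every branch of the negation's tableau closes; the branch above is one of them.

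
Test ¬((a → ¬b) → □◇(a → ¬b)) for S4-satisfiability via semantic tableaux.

Satisfiable

1. ¬((a → ¬b) → □◇(a → ¬b)), u
2. a → ¬b, u
3. ¬□◇(a → ¬b), u
4. ¬b, u
5. ¬◇(a → ¬b), v
6. ¬(a → ¬b), v
7. a, v
8. b, v
Accessibility: uRu, uRv, vRv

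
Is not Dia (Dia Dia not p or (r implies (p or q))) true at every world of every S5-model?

Invalid (countermodel exists)

Tableau for the negation Dia (Dia Dia not p or (r implies (p or q))):
1. Dia (Dia Dia not p or (r implies (p or q))), 0
2. Dia Dia not p or (r implies (p or q)), 1   [Dia-rule on 1: fresh world 1, 0R1]
3. r implies (p or q), 1   [or-rule on 2 (branches; this branch)]
4. p or q, 1   [implies-rule on 3 (branches; this branch)]
5. q, 1   [or-rule on 4 (branches; this branch)]
Accessibility: 0R0, 0R1, 1R0, 1R1
The negation has an open branch (countermodel exists).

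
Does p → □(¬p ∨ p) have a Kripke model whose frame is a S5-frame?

Yes, satisfiable

1. p → □(¬p ∨ p), w0
2. □(¬p ∨ p), w0
3. ¬p ∨ p, w0
4. p, w0
Accessibility: w0Rw0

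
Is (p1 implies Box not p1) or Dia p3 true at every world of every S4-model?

Tableau for the negation not ((p1 implies Box not p1) or Dia p3):
1. not ((p1 implies Box not p1) or Dia p3), u
2. not (p1 implies Box not p1), u
3. not Dia p3, u
4. p1, u
5. not Box not p1, u
6. not p3, u
7. p1, v
8. not p3, v
Accessibility: uRu, uRv, vRv
The negation has an open branch (countermodel exists).

Invalid (countermodel exists)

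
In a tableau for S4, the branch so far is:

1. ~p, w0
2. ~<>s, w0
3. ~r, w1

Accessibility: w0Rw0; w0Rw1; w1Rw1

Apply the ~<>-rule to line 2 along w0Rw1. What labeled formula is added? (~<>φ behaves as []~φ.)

~<>φ behaves as []~φ: propagate the negated body to each accessible world.

~s, w1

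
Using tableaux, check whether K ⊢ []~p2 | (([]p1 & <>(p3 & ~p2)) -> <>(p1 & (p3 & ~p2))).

Valid

Tableau for the negation ~([]~p2 | (([]p1 & <>(p3 & ~p2)) -> <>(p1 & (p3 & ~p2)))):
1. ~([]~p2 | (([]p1 & <>(p3 & ~p2)) -> <>(p1 & (p3 & ~p2)))), 0
2. ~[]~p2, 0   [~|-rule on 1]
3. ~(([]p1 & <>(p3 & ~p2)) -> <>(p1 & (p3 & ~p2))), 0   [~|-rule on 1]
4. []p1 & <>(p3 & ~p2), 0   [~->-rule on 3]
5. ~<>(p1 & (p3 & ~p2)), 0   [~->-rule on 3]
6. []p1, 0   [&-rule on 4]
7. <>(p3 & ~p2), 0   [&-rule on 4]
8. p2, 1   [~[]-rule on 2: fresh world 1, 0R1]
9. ~(p1 & (p3 & ~p2)), 1   [~<>-rule on 5 via 0R1]
10. p1, 1   [[]-rule on 6 via 0R1]
11. ~(p3 & ~p2), 1   [~&-rule on 9 (branches; this branch)]
12. p3 & ~p2, 2   [<>-rule on 7: fresh world 2, 0R2]
13. p3, 2   [&-rule on 12]
14. ~p2, 2   [&-rule on 12]
15. ~(p1 & (p3 & ~p2)), 2   [~<>-rule on 5 via 0R2]
16. p1, 2   [[]-rule on 6 via 0R2]
17. ~(p3 & ~p2), 2   [~&-rule on 15 (branches; this branch)]
18. p2, 2   [~&-rule on 17 (branches; this branch)]
Accessibility: 0R1, 0R2
Branch closes: p2 and ~p2 both at 2.
Every branch of the negation's tableau closes; the branch above is one of them.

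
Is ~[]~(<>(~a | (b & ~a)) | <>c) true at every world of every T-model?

Tableau for the negation []~(<>(~a | (b & ~a)) | <>c):
1. []~(<>(~a | (b & ~a)) | <>c), 0
2. ~(<>(~a | (b & ~a)) | <>c), 0
3. ~<>(~a | (b & ~a)), 0
4. ~<>c, 0
5. ~(~a | (b & ~a)), 0
6. a, 0
7. ~(b & ~a), 0
8. ~c, 0
Accessibility: 0R0
The negation has an open branch (countermodel exists).

Not valid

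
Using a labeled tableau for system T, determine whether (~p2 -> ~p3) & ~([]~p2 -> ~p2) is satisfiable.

Unsatisfiable

1. (~p2 -> ~p3) & ~([]~p2 -> ~p2), u
2. ~p2 -> ~p3, u
3. ~([]~p2 -> ~p2), u
4. []~p2, u
5. p2, u
6. ~p2, u
Accessibility: uRu
Branch closes: p2 and ~p2 both at u.
All branches of the tableau close; one closing branch shown above.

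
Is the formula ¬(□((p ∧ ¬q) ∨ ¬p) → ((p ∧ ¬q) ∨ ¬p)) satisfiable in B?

Unsatisfiable (every branch closes)

1. ¬(□((p ∧ ¬q) ∨ ¬p) → ((p ∧ ¬q) ∨ ¬p)), w0
2. □((p ∧ ¬q) ∨ ¬p), w0   [¬→-rule on 1]
3. ¬((p ∧ ¬q) ∨ ¬p), w0   [¬→-rule on 1]
4. ¬(p ∧ ¬q), w0   [¬∨-rule on 3]
5. p, w0   [¬∨-rule on 3]
6. (p ∧ ¬q) ∨ ¬p, w0   [□-rule on 2 via w0Rw0]
7. q, w0   [¬∧-rule on 4 (branches; this branch)]
8. p ∧ ¬q, w0   [∨-rule on 6 (branches; this branch)]
9. ¬q, w0   [∧-rule on 8]
Accessibility: w0Rw0
Branch closes: q and ¬q both at w0.
Every branch closes; the branch above is one of them.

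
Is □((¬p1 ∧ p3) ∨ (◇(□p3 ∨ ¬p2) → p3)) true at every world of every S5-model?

Tableau for the negation ¬□((¬p1 ∧ p3) ∨ (◇(□p3 ∨ ¬p2) → p3)):
1. ¬□((¬p1 ∧ p3) ∨ (◇(□p3 ∨ ¬p2) → p3)), w0
2. ¬((¬p1 ∧ p3) ∨ (◇(□p3 ∨ ¬p2) → p3)), w1
3. ¬(¬p1 ∧ p3), w1
4. ¬(◇(□p3 ∨ ¬p2) → p3), w1
5. ◇(□p3 ∨ ¬p2), w1
6. ¬p3, w1
7. □p3 ∨ ¬p2, w2
8. ¬p2, w2
Accessibility: w0Rw0, w0Rw1, w0Rw2, w1Rw0, w1Rw1, w1Rw2, w2Rw0, w2Rw1, w2Rw2
The negation has an open branch (countermodel exists).

No, not valid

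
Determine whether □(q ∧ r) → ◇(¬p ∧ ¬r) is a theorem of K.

Not valid

Tableau for the negation ¬(□(q ∧ r) → ◇(¬p ∧ ¬r)):
1. ¬(□(q ∧ r) → ◇(¬p ∧ ¬r)), 0
2. □(q ∧ r), 0
3. ¬◇(¬p ∧ ¬r), 0
The negation has an open branch (countermodel exists).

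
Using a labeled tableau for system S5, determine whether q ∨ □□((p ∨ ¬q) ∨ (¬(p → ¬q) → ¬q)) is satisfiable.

1. q ∨ □□((p ∨ ¬q) ∨ (¬(p → ¬q) → ¬q)), 0
2. □□((p ∨ ¬q) ∨ (¬(p → ¬q) → ¬q)), 0
3. □((p ∨ ¬q) ∨ (¬(p → ¬q) → ¬q)), 0
4. (p ∨ ¬q) ∨ (¬(p → ¬q) → ¬q), 0
5. ¬(p → ¬q) → ¬q, 0
6. ¬q, 0
Accessibility: 0R0

Yes, satisfiable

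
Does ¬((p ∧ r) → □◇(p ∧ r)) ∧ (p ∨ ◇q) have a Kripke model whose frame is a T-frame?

Satisfiable

1. ¬((p ∧ r) → □◇(p ∧ r)) ∧ (p ∨ ◇q), w0
2. ¬((p ∧ r) → □◇(p ∧ r)), w0
3. p ∨ ◇q, w0
4. p ∧ r, w0
5. ¬□◇(p ∧ r), w0
6. p, w0
7. r, w0
8. ◇q, w0
9. ¬◇(p ∧ r), w1
10. ¬(p ∧ r), w1
11. ¬r, w1
12. q, w2
Accessibility: w0Rw0, w0Rw1, w0Rw2, w1Rw1, w2Rw2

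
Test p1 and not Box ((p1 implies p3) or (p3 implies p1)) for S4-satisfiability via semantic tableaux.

1. p1 and not Box ((p1 implies p3) or (p3 implies p1)), w0
2. p1, w0
3. not Box ((p1 implies p3) or (p3 implies p1)), w0
4. not ((p1 implies p3) or (p3 implies p1)), w1
5. not (p1 implies p3), w1
6. not (p3 implies p1), w1
7. p1, w1
8. not p3, w1
9. p3, w1
10. not p1, w1
Accessibility: w0Rw0, w0Rw1, w1Rw1
Branch closes: p3 and not p3 both at w1.
All branches of the tableau close; one closing branch shown above.

Unsatisfiable (every branch closes)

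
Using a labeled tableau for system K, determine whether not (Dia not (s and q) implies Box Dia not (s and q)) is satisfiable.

Yes, satisfiable

1. not (Dia not (s and q) implies Box Dia not (s and q)), u
2. Dia not (s and q), u   [neg-implies-rule on 1]
3. not Box Dia not (s and q), u   [neg-implies-rule on 1]
4. not (s and q), v   [Dia-rule on 2: fresh world v, uRv]
5. not q, v   [neg-and-rule on 4 (branches; this branch)]
6. not Dia not (s and q), w   [neg-Box-rule on 3: fresh world w, uRw]
Accessibility: uRv, uRw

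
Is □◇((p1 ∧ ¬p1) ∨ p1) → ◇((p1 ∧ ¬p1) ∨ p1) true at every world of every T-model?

Tableau for the negation ¬(□◇((p1 ∧ ¬p1) ∨ p1) → ◇((p1 ∧ ¬p1) ∨ p1)):
1. ¬(□◇((p1 ∧ ¬p1) ∨ p1) → ◇((p1 ∧ ¬p1) ∨ p1)), w0
2. □◇((p1 ∧ ¬p1) ∨ p1), w0
3. ¬◇((p1 ∧ ¬p1) ∨ p1), w0
4. ◇((p1 ∧ ¬p1) ∨ p1), w0
5. ¬((p1 ∧ ¬p1) ∨ p1), w0
6. ¬(p1 ∧ ¬p1), w0
7. ¬p1, w0
8. (p1 ∧ ¬p1) ∨ p1, w1
9. ◇((p1 ∧ ¬p1) ∨ p1), w1
10. ¬((p1 ∧ ¬p1) ∨ p1), w1
11. ¬(p1 ∧ ¬p1), w1
12. ¬p1, w1
13. p1 ∧ ¬p1, w1
14. p1, w1
Accessibility: w0Rw0, w0Rw1, w1Rw1
Branch closes: p1 and ¬p1 both at w1.
Every branch of the negation's tableau closes; the branch above is one of them.

Valid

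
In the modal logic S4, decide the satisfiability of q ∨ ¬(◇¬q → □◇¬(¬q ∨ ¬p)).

Yes, satisfiable

1. q ∨ ¬(◇¬q → □◇¬(¬q ∨ ¬p)), 0
2. ¬(◇¬q → □◇¬(¬q ∨ ¬p)), 0
3. ◇¬q, 0
4. ¬□◇¬(¬q ∨ ¬p), 0
5. ¬q, 1
6. ¬◇¬(¬q ∨ ¬p), 2
7. ¬q ∨ ¬p, 2
8. ¬p, 2
Accessibility: 0R0, 0R1, 0R2, 1R1, 2R2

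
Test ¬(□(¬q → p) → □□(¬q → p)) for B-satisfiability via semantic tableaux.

Satisfiable (open branch found)

1. ¬(□(¬q → p) → □□(¬q → p)), u
2. □(¬q → p), u   [¬→-rule on 1]
3. ¬□□(¬q → p), u   [¬→-rule on 1]
4. ¬q → p, u   [□-rule on 2 via uRu]
5. p, u   [→-rule on 4 (branches; this branch)]
6. ¬□(¬q → p), v   [¬□-rule on 3: fresh world v, uRv]
7. ¬q → p, v   [□-rule on 2 via uRv]
8. p, v   [→-rule on 7 (branches; this branch)]
9. ¬(¬q → p), w   [¬□-rule on 6: fresh world w, vRw]
10. ¬q, w   [¬→-rule on 9]
11. ¬p, w   [¬→-rule on 9]
Accessibility: uRu, uRv, vRu, vRv, vRw, wRv, wRw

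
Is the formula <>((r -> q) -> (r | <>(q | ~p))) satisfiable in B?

Yes, satisfiable

1. <>((r -> q) -> (r | <>(q | ~p))), u
2. (r -> q) -> (r | <>(q | ~p)), v   [<>-rule on 1: fresh world v, uRv]
3. r | <>(q | ~p), v   [->-rule on 2 (branches; this branch)]
4. <>(q | ~p), v   [|-rule on 3 (branches; this branch)]
5. q | ~p, w   [<>-rule on 4: fresh world w, vRw]
6. ~p, w   [|-rule on 5 (branches; this branch)]
Accessibility: uRu, uRv, vRu, vRv, vRw, wRv, wRw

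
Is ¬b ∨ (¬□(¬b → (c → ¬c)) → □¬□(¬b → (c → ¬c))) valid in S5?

Tableau for the negation ¬(¬b ∨ (¬□(¬b → (c → ¬c)) → □¬□(¬b → (c → ¬c)))):
1. ¬(¬b ∨ (¬□(¬b → (c → ¬c)) → □¬□(¬b → (c → ¬c)))), 0
2. b, 0   [¬∨-rule on 1]
3. ¬(¬□(¬b → (c → ¬c)) → □¬□(¬b → (c → ¬c))), 0   [¬∨-rule on 1]
4. ¬□(¬b → (c → ¬c)), 0   [¬→-rule on 3]
5. ¬□¬□(¬b → (c → ¬c)), 0   [¬→-rule on 3]
6. ¬(¬b → (c → ¬c)), 1   [¬□-rule on 4: fresh world 1, 0R1]
7. ¬b, 1   [¬→-rule on 6]
8. ¬(c → ¬c), 1   [¬→-rule on 6]
9. c, 1   [¬→-rule on 8]
10. □(¬b → (c → ¬c)), 2   [¬□-rule on 5: fresh world 2, 0R2]
11. ¬b → (c → ¬c), 0   [□-rule on 10 via 2R0]
12. ¬b → (c → ¬c), 1   [□-rule on 10 via 2R1]
13. ¬b → (c → ¬c), 2   [□-rule on 10 via 2R2]
14. c → ¬c, 0   [→-rule on 11 (branches; this branch)]
15. c → ¬c, 1   [→-rule on 12 (branches; this branch)]
16. c → ¬c, 2   [→-rule on 13 (branches; this branch)]
17. ¬c, 0   [→-rule on 14 (branches; this branch)]
18. ¬c, 1   [→-rule on 15 (branches; this branch)]
Accessibility: 0R0, 0R1, 0R2, 1R0, 1R1, 1R2, 2R0, 2R1, 2R2
Branch closes: c and ¬c both at 1.
All branches of the negation close; one closing branch shown above.

Yes, valid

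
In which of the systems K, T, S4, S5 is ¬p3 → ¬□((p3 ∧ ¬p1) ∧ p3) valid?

T, S4, S5

K-tableau for the negation ¬(¬p3 → ¬□((p3 ∧ ¬p1) ∧ p3)):
1. ¬(¬p3 → ¬□((p3 ∧ ¬p1) ∧ p3)), 0
2. ¬p3, 0
3. □((p3 ∧ ¬p1) ∧ p3), 0
Complete open branch: countermodel on a K-frame, so not valid in K.
T-tableau for the negation ¬(¬p3 → ¬□((p3 ∧ ¬p1) ∧ p3)):
1. ¬(¬p3 → ¬□((p3 ∧ ¬p1) ∧ p3)), 0
2. ¬p3, 0
3. □((p3 ∧ ¬p1) ∧ p3), 0
4. (p3 ∧ ¬p1) ∧ p3, 0
5. p3 ∧ ¬p1, 0
6. p3, 0
Accessibility: 0R0
Branch closes: p3 and ¬p3 both at 0.
Every branch closes (one shown): valid in T, hence also in S4, S5 (every theorem of T is a theorem of S4 and S5).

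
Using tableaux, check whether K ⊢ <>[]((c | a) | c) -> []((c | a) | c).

Tableau for the negation ~(<>[]((c | a) | c) -> []((c | a) | c)):
1. ~(<>[]((c | a) | c) -> []((c | a) | c)), w0
2. <>[]((c | a) | c), w0   [~->-rule on 1]
3. ~[]((c | a) | c), w0   [~->-rule on 1]
4. []((c | a) | c), w1   [<>-rule on 2: fresh world w1, w0Rw1]
5. ~((c | a) | c), w2   [~[]-rule on 3: fresh world w2, w0Rw2]
6. ~(c | a), w2   [~|-rule on 5]
7. ~c, w2   [~|-rule on 5]
8. ~a, w2   [~|-rule on 6]
Accessibility: w0Rw1, w0Rw2
The negation has an open branch (countermodel exists).

Invalid (countermodel exists)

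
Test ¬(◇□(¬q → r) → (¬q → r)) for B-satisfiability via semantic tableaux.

1. ¬(◇□(¬q → r) → (¬q → r)), w0
2. ◇□(¬q → r), w0   [¬→-rule on 1]
3. ¬(¬q → r), w0   [¬→-rule on 1]
4. ¬q, w0   [¬→-rule on 3]
5. ¬r, w0   [¬→-rule on 3]
6. □(¬q → r), w1   [◇-rule on 2: fresh world w1, w0Rw1]
7. ¬q → r, w0   [□-rule on 6 via w1Rw0]
8. ¬q → r, w1   [□-rule on 6 via w1Rw1]
9. r, w0   [→-rule on 7 (branches; this branch)]
Accessibility: w0Rw0, w0Rw1, w1Rw0, w1Rw1
Branch closes: r and ¬r both at w0.
Every branch closes; the branch above is one of them.

Unsatisfiable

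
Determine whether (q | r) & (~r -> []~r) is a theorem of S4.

Tableau for the negation ~((q | r) & (~r -> []~r)):
1. ~((q | r) & (~r -> []~r)), w0
2. ~(~r -> []~r), w0
3. ~r, w0
4. ~[]~r, w0
5. r, w1
Accessibility: w0Rw0, w0Rw1, w1Rw1
The negation has an open branch (countermodel exists).

Not valid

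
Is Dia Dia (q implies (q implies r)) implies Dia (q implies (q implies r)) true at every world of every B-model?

Tableau for the negation not (Dia Dia (q implies (q implies r)) implies Dia (q implies (q implies r))):
1. not (Dia Dia (q implies (q implies r)) implies Dia (q implies (q implies r))), w0
2. Dia Dia (q implies (q implies r)), w0
3. not Dia (q implies (q implies r)), w0
4. not (q implies (q implies r)), w0
5. q, w0
6. not (q implies r), w0
7. not r, w0
8. Dia (q implies (q implies r)), w1
9. not (q implies (q implies r)), w1
10. q, w1
11. not (q implies r), w1
12. not r, w1
13. q implies (q implies r), w2
14. q implies r, w2
15. r, w2
Accessibility: w0Rw0, w0Rw1, w1Rw0, w1Rw1, w1Rw2, w2Rw1, w2Rw2
The negation has an open branch (countermodel exists).

Invalid (countermodel exists)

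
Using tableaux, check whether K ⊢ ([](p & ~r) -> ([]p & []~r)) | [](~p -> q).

Tableau for the negation ~(([](p & ~r) -> ([]p & []~r)) | [](~p -> q)):
1. ~(([](p & ~r) -> ([]p & []~r)) | [](~p -> q)), 0
2. ~([](p & ~r) -> ([]p & []~r)), 0   [~|-rule on 1]
3. ~[](~p -> q), 0   [~|-rule on 1]
4. [](p & ~r), 0   [~->-rule on 2]
5. ~([]p & []~r), 0   [~->-rule on 2]
6. ~[]~r, 0   [~&-rule on 5 (branches; this branch)]
7. ~(~p -> q), 1   [~[]-rule on 3: fresh world 1, 0R1]
8. ~p, 1   [~->-rule on 7]
9. ~q, 1   [~->-rule on 7]
10. p & ~r, 1   [[]-rule on 4 via 0R1]
11. p, 1   [&-rule on 10]
12. ~r, 1   [&-rule on 10]
Accessibility: 0R1
Branch closes: p and ~p both at 1.
Every branch of the negation's tableau closes; the branch above is one of them.

Yes, valid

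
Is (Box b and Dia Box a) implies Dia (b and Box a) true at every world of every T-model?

Tableau for the negation not ((Box b and Dia Box a) implies Dia (b and Box a)):
1. not ((Box b and Dia Box a) implies Dia (b and Box a)), u
2. Box b and Dia Box a, u
3. not Dia (b and Box a), u
4. Box b, u
5. Dia Box a, u
6. not (b and Box a), u
7. b, u
8. not Box a, u
9. Box a, v
10. not (b and Box a), v
11. b, v
12. a, v
13. not Box a, v
14. not a, w
15. not (b and Box a), w
16. b, w
17. not Box a, w
18. not a, x
19. a, x
Accessibility: uRu, uRv, uRw, vRv, vRx, wRw, xRx
Branch closes: a and not a both at x.
All branches of the negation close; one closing branch shown above.

Valid in T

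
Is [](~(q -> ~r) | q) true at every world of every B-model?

Tableau for the negation ~[](~(q -> ~r) | q):
1. ~[](~(q -> ~r) | q), u
2. ~(~(q -> ~r) | q), v   [~[]-rule on 1: fresh world v, uRv]
3. q -> ~r, v   [~|-rule on 2]
4. ~q, v   [~|-rule on 2]
5. ~r, v   [->-rule on 3 (branches; this branch)]
Accessibility: uRu, uRv, vRu, vRv
The negation has an open branch (countermodel exists).

Not valid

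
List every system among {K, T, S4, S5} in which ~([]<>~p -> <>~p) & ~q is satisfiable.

K-tableau for the formula:
1. ~([]<>~p -> <>~p) & ~q, u
2. ~([]<>~p -> <>~p), u
3. ~q, u
4. []<>~p, u
5. ~<>~p, u
Complete open branch: satisfiable in K.
T-tableau for the formula:
1. ~([]<>~p -> <>~p) & ~q, u
2. ~([]<>~p -> <>~p), u
3. ~q, u
4. []<>~p, u
5. ~<>~p, u
6. <>~p, u
7. p, u
8. ~p, v
9. <>~p, v
10. p, v
Accessibility: uRu, uRv, vRv
Branch closes: p and ~p both at v.
Every branch closes (one shown): unsatisfiable in T, hence also in S4, S5 (every S4/S5-frame is a T-frame).

K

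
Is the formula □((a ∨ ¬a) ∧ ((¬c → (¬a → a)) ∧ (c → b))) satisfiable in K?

Satisfiable (open branch found)

1. □((a ∨ ¬a) ∧ ((¬c → (¬a → a)) ∧ (c → b))), u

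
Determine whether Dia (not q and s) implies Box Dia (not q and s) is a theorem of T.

Not valid

Tableau for the negation not (Dia (not q and s) implies Box Dia (not q and s)):
1. not (Dia (not q and s) implies Box Dia (not q and s)), u
2. Dia (not q and s), u
3. not Box Dia (not q and s), u
4. not q and s, v
5. not q, v
6. s, v
7. not Dia (not q and s), w
8. not (not q and s), w
9. not s, w
Accessibility: uRu, uRv, uRw, vRv, wRw
The negation has an open branch (countermodel exists).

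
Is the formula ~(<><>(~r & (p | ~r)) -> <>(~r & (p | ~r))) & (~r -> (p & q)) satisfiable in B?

1. ~(<><>(~r & (p | ~r)) -> <>(~r & (p | ~r))) & (~r -> (p & q)), 0
2. ~(<><>(~r & (p | ~r)) -> <>(~r & (p | ~r))), 0   [&-rule on 1]
3. ~r -> (p & q), 0   [&-rule on 1]
4. <><>(~r & (p | ~r)), 0   [~->-rule on 2]
5. ~<>(~r & (p | ~r)), 0   [~->-rule on 2]
6. ~(~r & (p | ~r)), 0   [~<>-rule on 5 via 0R0]
7. p & q, 0   [->-rule on 3 (branches; this branch)]
8. p, 0   [&-rule on 7]
9. q, 0   [&-rule on 7]
10. r, 0   [~&-rule on 6 (branches; this branch)]
11. <>(~r & (p | ~r)), 1   [<>-rule on 4: fresh world 1, 0R1]
12. ~(~r & (p | ~r)), 1   [~<>-rule on 5 via 0R1]
13. ~(p | ~r), 1   [~&-rule on 12 (branches; this branch)]
14. ~p, 1   [~|-rule on 13]
15. r, 1   [~|-rule on 13]
16. ~r & (p | ~r), 2   [<>-rule on 11: fresh world 2, 1R2]
17. ~r, 2   [&-rule on 16]
18. p | ~r, 2   [&-rule on 16]
Accessibility: 0R0, 0R1, 1R0, 1R1, 1R2, 2R1, 2R2

Satisfiable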